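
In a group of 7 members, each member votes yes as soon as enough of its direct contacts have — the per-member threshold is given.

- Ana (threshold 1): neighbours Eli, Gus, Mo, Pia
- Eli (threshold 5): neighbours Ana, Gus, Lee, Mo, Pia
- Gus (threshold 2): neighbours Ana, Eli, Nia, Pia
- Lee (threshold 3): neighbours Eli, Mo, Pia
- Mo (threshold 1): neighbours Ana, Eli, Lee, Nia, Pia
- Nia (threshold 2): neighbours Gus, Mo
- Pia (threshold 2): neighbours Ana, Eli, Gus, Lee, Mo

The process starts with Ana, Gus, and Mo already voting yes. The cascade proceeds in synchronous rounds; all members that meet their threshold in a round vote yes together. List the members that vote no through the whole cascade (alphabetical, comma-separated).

Round 1 — Ana, Gus, Mo vote yes (initial).
Round 2 — checking thresholds:
  Eli: 3 of 5 neighbours < 5, below threshold.
  Lee: 1 of 3 neighbours < 3, below threshold.
  Nia: 2 of 2 neighbours ≥ 2, votes yes.
  Pia: 3 of 5 neighbours ≥ 2, votes yes.
Round 3 — no new yes votes; cascade stops.

Eli, Lee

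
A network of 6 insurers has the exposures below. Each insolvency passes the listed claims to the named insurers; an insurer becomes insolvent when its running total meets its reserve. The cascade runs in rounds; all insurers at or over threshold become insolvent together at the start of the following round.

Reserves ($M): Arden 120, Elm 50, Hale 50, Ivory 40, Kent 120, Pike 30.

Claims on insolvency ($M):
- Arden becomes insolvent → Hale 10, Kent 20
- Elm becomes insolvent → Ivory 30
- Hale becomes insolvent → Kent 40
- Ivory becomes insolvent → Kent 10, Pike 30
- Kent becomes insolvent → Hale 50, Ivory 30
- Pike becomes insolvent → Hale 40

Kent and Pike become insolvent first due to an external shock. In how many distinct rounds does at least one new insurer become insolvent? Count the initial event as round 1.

2

Round 1 — Kent, Pike become insolvent (initial).
  Hale: +50+40 → 90 ≥ 50
  Ivory: +30 → 30 < 40
Round 2 — Hale becomes insolvent.
No further insolvencies.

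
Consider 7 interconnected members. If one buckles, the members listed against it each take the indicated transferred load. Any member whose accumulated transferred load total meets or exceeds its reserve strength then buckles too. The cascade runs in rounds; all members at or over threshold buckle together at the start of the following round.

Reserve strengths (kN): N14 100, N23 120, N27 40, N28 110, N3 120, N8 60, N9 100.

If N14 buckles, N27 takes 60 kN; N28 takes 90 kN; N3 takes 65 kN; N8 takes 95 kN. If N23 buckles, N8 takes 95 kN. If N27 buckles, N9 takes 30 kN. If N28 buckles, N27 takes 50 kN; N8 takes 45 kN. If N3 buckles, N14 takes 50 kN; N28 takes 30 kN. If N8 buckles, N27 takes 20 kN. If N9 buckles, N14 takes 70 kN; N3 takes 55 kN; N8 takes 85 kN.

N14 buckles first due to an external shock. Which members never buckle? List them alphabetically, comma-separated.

N23, N28, N3, N9

Round 1 — N14 buckles (initial).
  N27: +60 → 60 ≥ 40
  N28: +90 → 90 < 110
  N3: +65 → 65 < 120
  N8: +95 → 95 ≥ 60
Round 2 — N27, N8 buckle.
  N9: +30 → 30 < 100
No further bucklings.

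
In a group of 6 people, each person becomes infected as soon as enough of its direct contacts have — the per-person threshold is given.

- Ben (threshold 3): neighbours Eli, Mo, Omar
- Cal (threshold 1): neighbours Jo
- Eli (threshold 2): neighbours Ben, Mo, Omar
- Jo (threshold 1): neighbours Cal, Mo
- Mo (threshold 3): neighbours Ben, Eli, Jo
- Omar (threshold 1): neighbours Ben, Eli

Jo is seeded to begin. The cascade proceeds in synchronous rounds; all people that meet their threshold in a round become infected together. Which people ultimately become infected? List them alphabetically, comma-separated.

Cal, Jo

Round 1 — Jo becomes infected (initial).
Round 2 — checking thresholds:
  Cal: 1 of 1 neighbours ≥ 1, becomes infected.
  Mo: 1 of 3 neighbours < 3, not yet.
Round 3 — no new infections; cascade stops.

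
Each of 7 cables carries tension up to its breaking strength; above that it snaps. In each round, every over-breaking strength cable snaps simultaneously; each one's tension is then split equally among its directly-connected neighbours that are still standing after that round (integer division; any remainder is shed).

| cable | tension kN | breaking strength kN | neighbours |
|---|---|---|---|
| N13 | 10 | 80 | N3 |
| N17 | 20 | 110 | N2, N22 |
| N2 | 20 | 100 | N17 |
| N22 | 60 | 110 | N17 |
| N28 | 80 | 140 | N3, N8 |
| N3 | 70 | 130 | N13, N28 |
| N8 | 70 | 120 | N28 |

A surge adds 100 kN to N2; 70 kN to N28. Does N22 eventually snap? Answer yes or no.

Round 1 — N2 at 120 > 100; N28 at 150 > 140. N2, N28 snap.
  N2 sheds 120 kN to N17: 120 each.
    N17: 20+120 = 140 > 110
  N28 sheds 150 kN to N3, N8: 75 each.
    N3: 70+75 = 145 > 130
    N8: 70+75 = 145 > 120
Round 2 — N17, N3, N8 snap.
  N17 sheds 140 kN to N22: 140 each.
    N22: 60+140 = 200 > 110
  N3 sheds 145 kN to N13: 145 each.
    N13: 10+145 = 155 > 80
  N8 sheds 145 kN: no online neighbours, lost.
Round 3 — N13, N22 snap.
  N13 sheds 155 kN: no online neighbours, lost.
  N22 sheds 200 kN: no online neighbours, lost.
No further breaks.

yes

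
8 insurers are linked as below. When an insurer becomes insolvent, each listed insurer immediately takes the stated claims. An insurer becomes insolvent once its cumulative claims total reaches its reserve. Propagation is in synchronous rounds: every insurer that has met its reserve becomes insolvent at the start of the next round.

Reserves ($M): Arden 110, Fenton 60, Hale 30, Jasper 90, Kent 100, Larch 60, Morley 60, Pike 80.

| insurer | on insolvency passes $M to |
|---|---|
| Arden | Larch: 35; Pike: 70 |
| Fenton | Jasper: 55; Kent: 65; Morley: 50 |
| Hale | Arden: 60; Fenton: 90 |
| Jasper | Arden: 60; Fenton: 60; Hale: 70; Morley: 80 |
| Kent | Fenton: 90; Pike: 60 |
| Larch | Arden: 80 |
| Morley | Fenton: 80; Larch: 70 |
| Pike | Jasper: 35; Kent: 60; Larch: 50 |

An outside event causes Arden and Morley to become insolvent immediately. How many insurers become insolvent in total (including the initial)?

4

Round 1 — Arden, Morley become insolvent (initial).
  Fenton: +80 → 80 ≥ 60
  Larch: +35+70 → 105 ≥ 60
  Pike: +70 → 70 < 80
Round 2 — Fenton, Larch become insolvent.
  Jasper: +55 → 55 < 90
  Kent: +65 → 65 < 100
No further insolvencies.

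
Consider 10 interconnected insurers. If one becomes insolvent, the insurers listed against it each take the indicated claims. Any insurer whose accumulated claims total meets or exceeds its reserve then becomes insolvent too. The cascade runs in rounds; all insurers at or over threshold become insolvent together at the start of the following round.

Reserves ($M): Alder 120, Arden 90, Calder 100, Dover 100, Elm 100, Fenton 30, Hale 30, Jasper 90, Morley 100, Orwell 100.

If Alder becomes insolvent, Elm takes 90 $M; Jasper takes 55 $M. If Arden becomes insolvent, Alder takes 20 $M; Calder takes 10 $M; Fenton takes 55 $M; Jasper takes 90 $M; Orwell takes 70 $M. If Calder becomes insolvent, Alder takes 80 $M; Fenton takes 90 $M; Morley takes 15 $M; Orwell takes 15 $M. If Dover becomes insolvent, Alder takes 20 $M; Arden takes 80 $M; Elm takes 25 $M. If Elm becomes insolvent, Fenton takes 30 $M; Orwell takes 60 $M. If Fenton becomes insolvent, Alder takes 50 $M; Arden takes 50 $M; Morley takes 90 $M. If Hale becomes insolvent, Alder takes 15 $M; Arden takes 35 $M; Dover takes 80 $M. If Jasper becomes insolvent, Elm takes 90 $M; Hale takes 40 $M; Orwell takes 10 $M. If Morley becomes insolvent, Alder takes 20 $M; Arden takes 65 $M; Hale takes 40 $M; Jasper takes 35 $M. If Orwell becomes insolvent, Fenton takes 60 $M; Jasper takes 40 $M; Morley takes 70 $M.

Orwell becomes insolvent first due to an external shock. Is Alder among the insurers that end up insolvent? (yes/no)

Round 1 — Orwell becomes insolvent (initial).
  Fenton: +60 → 60 ≥ 30
  Jasper: +40 → 40 < 90
  Morley: +70 → 70 < 100
Round 2 — Fenton becomes insolvent.
  Alder: +50 → 50 < 120
  Arden: +50 → 50 < 90
  Morley: +90 → 160 ≥ 100
Round 3 — Morley becomes insolvent.
  Alder: +20 → 70 < 120
  Arden: +65 → 115 ≥ 90
  Hale: +40 → 40 ≥ 30
  Jasper: +35 → 75 < 90
Round 4 — Arden, Hale become insolvent.
  Alder: +20+15 → 105 < 120
  Calder: +10 → 10 < 100
  Dover: +80 → 80 < 100
  Jasper: +90 → 165 ≥ 90
Round 5 — Jasper becomes insolvent.
  Elm: +90 → 90 < 100
No further insolvencies.

no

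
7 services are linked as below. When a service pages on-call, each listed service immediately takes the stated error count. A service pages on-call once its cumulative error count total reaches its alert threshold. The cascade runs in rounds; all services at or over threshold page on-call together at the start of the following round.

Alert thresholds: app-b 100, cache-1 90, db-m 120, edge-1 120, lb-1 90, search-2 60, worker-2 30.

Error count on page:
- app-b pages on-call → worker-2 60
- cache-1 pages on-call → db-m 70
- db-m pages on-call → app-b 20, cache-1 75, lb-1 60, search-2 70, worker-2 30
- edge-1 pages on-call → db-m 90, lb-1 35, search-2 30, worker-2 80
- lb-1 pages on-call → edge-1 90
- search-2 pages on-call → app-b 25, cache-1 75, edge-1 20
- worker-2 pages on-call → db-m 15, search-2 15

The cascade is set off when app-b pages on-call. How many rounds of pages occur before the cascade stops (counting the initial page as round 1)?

Round 1 — app-b pages on-call (initial).
  worker-2: +60 → 60 ≥ 30
Round 2 — worker-2 pages on-call.
  db-m: +15 → 15 < 120
  search-2: +15 → 15 < 60
No further pages.

2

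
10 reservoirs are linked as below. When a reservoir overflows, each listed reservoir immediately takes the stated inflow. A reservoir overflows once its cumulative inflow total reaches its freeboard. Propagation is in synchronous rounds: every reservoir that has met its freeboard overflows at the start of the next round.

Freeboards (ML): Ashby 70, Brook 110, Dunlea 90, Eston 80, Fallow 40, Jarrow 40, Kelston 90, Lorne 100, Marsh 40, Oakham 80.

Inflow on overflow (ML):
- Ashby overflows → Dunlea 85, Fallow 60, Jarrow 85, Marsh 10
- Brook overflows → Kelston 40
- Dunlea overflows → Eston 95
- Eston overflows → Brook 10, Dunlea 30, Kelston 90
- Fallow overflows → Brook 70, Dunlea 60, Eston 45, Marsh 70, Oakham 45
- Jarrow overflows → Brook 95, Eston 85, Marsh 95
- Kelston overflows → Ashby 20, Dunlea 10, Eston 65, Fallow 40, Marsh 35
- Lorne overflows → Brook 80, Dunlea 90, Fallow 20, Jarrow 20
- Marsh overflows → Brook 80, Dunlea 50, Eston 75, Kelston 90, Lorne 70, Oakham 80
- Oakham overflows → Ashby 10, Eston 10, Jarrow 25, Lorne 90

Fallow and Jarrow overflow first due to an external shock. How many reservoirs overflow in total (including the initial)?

9

Round 1 — Fallow, Jarrow overflow (initial).
  Brook: +70+95 → 165 ≥ 110
  Dunlea: +60 → 60 < 90
  Eston: +45+85 → 130 ≥ 80
  Marsh: +70+95 → 165 ≥ 40
  Oakham: +45 → 45 < 80
Round 2 — Brook, Eston, Marsh overflow.
  Dunlea: +30+50 → 140 ≥ 90
  Kelston: +40+90+90 → 220 ≥ 90
  Lorne: +70 → 70 < 100
  Oakham: +80 → 125 ≥ 80
Round 3 — Dunlea, Kelston, Oakham overflow.
  Ashby: +20+10 → 30 < 70
  Lorne: +90 → 160 ≥ 100
Round 4 — Lorne overflows.
No further overflows.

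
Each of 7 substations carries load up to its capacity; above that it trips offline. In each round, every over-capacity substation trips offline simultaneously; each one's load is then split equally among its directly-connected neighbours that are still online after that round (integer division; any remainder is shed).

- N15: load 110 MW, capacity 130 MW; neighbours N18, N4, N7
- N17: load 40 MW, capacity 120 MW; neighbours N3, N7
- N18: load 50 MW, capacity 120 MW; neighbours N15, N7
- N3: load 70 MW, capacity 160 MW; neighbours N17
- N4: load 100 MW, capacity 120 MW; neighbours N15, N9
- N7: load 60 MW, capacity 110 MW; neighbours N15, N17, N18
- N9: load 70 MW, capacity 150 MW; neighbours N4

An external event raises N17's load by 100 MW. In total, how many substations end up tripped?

Round 1 — N17 at 140 > 120. N17 trips offline.
  N17 sheds 140 MW to N3, N7: 70 each.
    N3: 70+70 = 140 ≤ 160
    N7: 60+70 = 130 > 110
Round 2 — N7 trips offline.
  N7 sheds 130 MW to N15, N18: 65 each.
    N15: 110+65 = 175 > 130
    N18: 50+65 = 115 ≤ 120
Round 3 — N15 trips offline.
  N15 sheds 175 MW to N18, N4: 87 each (1 lost).
    N18: 115+87 = 202 > 120
    N4: 100+87 = 187 > 120
Round 4 — N18, N4 trip offline.
  N18 sheds 202 MW: no online neighbours, lost.
  N4 sheds 187 MW to N9: 187 each.
    N9: 70+187 = 257 > 150
Round 5 — N9 trips offline.
  N9 sheds 257 MW: no online neighbours, lost.
No further trips.

6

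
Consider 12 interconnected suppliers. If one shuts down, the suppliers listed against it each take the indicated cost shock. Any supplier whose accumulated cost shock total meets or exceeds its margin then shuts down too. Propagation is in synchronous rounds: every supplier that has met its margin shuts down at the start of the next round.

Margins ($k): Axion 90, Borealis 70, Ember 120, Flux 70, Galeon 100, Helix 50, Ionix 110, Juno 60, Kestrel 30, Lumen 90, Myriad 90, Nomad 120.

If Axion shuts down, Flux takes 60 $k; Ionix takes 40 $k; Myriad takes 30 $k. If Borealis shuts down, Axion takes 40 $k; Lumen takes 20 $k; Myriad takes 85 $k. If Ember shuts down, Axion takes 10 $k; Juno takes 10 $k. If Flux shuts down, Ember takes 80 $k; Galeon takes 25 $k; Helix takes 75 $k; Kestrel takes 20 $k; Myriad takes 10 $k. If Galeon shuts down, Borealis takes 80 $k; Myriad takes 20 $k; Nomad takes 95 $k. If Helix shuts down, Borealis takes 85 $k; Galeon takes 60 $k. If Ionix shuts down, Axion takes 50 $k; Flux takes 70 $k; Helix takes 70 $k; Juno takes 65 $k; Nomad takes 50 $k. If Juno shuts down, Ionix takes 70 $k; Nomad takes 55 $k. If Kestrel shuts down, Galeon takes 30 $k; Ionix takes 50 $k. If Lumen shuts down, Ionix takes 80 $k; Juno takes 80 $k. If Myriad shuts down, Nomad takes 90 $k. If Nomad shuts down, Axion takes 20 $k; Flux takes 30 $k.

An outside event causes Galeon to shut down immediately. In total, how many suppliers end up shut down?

Round 1 — Galeon shuts down (initial).
  Borealis: +80 → 80 ≥ 70
  Myriad: +20 → 20 < 90
  Nomad: +95 → 95 < 120
Round 2 — Borealis shuts down.
  Axion: +40 → 40 < 90
  Lumen: +20 → 20 < 90
  Myriad: +85 → 105 ≥ 90
Round 3 — Myriad shuts down.
  Nomad: +90 → 185 ≥ 120
Round 4 — Nomad shuts down.
  Axion: +20 → 60 < 90
  Flux: +30 → 30 < 70
No further shutdowns.

4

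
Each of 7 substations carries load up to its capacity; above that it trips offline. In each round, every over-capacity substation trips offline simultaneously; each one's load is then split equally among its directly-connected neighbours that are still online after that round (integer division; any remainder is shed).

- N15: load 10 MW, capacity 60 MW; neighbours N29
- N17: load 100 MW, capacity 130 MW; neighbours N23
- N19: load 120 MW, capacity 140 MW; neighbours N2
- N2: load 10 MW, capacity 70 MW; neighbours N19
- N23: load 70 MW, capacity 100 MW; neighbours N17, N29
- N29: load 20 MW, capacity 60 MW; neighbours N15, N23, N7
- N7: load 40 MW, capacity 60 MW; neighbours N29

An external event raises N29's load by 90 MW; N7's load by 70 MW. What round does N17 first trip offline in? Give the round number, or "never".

Round 1 — N29 at 110 > 60; N7 at 110 > 60. N29, N7 trip offline.
  N29 sheds 110 MW to N15, N23: 55 each.
    N15: 10+55 = 65 > 60
    N23: 70+55 = 125 > 100
  N7 sheds 110 MW: no online neighbours, lost.
Round 2 — N15, N23 trip offline.
  N15 sheds 65 MW: no online neighbours, lost.
  N23 sheds 125 MW to N17: 125 each.
    N17: 100+125 = 225 > 130
Round 3 — N17 trips offline.
  N17 sheds 225 MW: no online neighbours, lost.
No further trips.

3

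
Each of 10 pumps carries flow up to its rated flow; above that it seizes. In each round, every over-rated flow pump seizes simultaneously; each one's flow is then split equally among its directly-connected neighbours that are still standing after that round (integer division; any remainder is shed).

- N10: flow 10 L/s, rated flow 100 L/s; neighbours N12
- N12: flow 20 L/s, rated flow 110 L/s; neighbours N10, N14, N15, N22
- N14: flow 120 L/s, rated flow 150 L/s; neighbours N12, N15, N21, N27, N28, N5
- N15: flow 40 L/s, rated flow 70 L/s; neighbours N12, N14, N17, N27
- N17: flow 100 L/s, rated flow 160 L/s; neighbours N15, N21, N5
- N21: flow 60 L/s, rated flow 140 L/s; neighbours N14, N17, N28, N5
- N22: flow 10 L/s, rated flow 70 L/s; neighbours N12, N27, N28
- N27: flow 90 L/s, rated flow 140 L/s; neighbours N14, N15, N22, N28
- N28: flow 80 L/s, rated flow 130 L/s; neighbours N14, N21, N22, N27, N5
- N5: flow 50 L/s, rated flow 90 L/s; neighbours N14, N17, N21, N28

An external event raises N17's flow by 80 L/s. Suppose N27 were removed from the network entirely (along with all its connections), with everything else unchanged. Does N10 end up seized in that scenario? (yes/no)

With N27 removed:
Round 1 — N17 at 180 > 160. N17 seizes.
  N17 sheds 180 L/s to N15, N21, N5: 60 each.
    N15: 40+60 = 100 > 70
    N21: 60+60 = 120 ≤ 140
    N5: 50+60 = 110 > 90
Round 2 — N15, N5 seize.
  N15 sheds 100 L/s to N12, N14: 50 each.
    N12: 20+50 = 70 ≤ 110
    N14: 120+50 = 170 > 150
  N5 sheds 110 L/s to N14, N21, N28: 36 each (2 lost).
    N14: 170+36 = 206 > 150
    N21: 120+36 = 156 > 140
    N28: 80+36 = 116 ≤ 130
Round 3 — N14, N21 seize.
  N14 sheds 206 L/s to N12, N28: 103 each.
    N12: 70+103 = 173 > 110
    N28: 116+103 = 219 > 130
  N21 sheds 156 L/s to N28: 156 each.
    N28: 219+156 = 375 > 130
Round 4 — N12, N28 seize.
  N12 sheds 173 L/s to N10, N22: 86 each (1 lost).
    N10: 10+86 = 96 ≤ 100
    N22: 10+86 = 96 > 70
  N28 sheds 375 L/s to N22: 375 each.
    N22: 96+375 = 471 > 70
Round 5 — N22 seizes.
  N22 sheds 471 L/s: no online neighbours, lost.
No further seizures.

no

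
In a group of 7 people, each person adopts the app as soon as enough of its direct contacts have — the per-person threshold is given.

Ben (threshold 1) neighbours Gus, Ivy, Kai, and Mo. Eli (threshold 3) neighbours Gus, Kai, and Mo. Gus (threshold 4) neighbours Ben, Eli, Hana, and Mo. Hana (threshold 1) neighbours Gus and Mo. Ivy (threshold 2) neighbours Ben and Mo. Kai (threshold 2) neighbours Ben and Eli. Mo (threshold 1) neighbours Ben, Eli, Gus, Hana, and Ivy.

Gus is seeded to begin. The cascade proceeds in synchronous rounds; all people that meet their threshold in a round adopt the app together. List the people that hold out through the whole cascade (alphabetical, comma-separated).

Eli, Kai

Round 1 — Gus adopts the app (initial).
Round 2 — checking thresholds:
  Ben: 1 of 4 neighbours ≥ 1, adopts the app.
  Eli: 1 of 3 neighbours < 3, not yet.
  Hana: 1 of 2 neighbours ≥ 1, adopts the app.
  Mo: 1 of 5 neighbours ≥ 1, adopts the app.
Round 3 — checking thresholds:
  Eli: 2 of 3 neighbours < 3, not yet.
  Ivy: 2 of 2 neighbours ≥ 2, adopts the app.
  Kai: 1 of 2 neighbours < 2, not yet.
Round 4 — no new adoptions; cascade stops.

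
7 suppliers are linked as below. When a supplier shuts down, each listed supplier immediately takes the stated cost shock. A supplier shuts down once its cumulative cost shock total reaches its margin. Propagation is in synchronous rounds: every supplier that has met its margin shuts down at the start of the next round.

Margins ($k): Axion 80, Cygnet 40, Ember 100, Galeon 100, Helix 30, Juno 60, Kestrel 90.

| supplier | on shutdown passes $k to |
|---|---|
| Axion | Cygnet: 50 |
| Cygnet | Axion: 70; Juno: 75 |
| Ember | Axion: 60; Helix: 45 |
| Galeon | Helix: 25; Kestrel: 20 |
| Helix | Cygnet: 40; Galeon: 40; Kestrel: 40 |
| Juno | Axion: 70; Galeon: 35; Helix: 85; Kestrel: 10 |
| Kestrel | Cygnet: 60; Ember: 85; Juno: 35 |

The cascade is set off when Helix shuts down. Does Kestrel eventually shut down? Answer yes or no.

Round 1 — Helix shuts down (initial).
  Cygnet: +40 → 40 ≥ 40
  Galeon: +40 → 40 < 100
  Kestrel: +40 → 40 < 90
Round 2 — Cygnet shuts down.
  Axion: +70 → 70 < 80
  Juno: +75 → 75 ≥ 60
Round 3 — Juno shuts down.
  Axion: +70 → 140 ≥ 80
  Galeon: +35 → 75 < 100
  Kestrel: +10 → 50 < 90
Round 4 — Axion shuts down.
No further shutdowns.

no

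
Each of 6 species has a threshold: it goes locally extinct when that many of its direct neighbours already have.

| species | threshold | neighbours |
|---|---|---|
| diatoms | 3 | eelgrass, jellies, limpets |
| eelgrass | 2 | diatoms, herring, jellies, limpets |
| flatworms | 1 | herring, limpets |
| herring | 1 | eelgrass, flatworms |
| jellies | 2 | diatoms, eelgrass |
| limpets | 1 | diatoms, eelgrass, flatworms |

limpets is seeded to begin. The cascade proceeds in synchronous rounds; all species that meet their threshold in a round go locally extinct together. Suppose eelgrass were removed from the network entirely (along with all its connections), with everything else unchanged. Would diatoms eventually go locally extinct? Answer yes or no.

With eelgrass removed:
Round 1 — limpets goes locally extinct (initial).
Round 2 — checking thresholds:
  diatoms: 1 of 2 neighbours < 3, not yet.
  flatworms: 1 of 2 neighbours ≥ 1, goes locally extinct.
Round 3 — checking thresholds:
  diatoms: 1 of 2 neighbours < 3, not yet.
  herring: 1 of 1 neighbours ≥ 1, goes locally extinct.
Round 4 — no new extinctions; cascade stops.

no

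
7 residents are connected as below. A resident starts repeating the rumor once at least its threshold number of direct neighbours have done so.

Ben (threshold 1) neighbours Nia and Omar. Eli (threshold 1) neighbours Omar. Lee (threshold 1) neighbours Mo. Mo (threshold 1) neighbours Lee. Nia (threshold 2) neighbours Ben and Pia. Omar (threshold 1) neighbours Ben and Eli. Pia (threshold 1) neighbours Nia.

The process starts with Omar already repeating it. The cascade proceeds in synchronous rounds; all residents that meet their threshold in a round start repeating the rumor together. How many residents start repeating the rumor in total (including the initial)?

3

Round 1 — Omar starts repeating the rumor (initial).
Round 2 — checking thresholds:
  Ben: 1 of 2 neighbours ≥ 1, starts repeating the rumor.
  Eli: 1 of 1 neighbours ≥ 1, starts repeating the rumor.
Round 3 — no new spreads; cascade stops.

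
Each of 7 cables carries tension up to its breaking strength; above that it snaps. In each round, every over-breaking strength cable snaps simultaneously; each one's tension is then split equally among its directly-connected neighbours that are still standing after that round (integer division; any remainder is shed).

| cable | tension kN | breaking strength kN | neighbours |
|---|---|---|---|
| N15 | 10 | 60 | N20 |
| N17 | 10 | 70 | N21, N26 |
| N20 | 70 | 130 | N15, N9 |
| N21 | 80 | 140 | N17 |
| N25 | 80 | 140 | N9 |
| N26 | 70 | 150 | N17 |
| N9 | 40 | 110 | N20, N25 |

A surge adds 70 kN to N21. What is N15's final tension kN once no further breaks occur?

Round 1 — N21 at 150 > 140. N21 snaps.
  N21 sheds 150 kN to N17: 150 each.
    N17: 10+150 = 160 > 70
Round 2 — N17 snaps.
  N17 sheds 160 kN to N26: 160 each.
    N26: 70+160 = 230 > 150
Round 3 — N26 snaps.
  N26 sheds 230 kN: no online neighbours, lost.
No further breaks.

10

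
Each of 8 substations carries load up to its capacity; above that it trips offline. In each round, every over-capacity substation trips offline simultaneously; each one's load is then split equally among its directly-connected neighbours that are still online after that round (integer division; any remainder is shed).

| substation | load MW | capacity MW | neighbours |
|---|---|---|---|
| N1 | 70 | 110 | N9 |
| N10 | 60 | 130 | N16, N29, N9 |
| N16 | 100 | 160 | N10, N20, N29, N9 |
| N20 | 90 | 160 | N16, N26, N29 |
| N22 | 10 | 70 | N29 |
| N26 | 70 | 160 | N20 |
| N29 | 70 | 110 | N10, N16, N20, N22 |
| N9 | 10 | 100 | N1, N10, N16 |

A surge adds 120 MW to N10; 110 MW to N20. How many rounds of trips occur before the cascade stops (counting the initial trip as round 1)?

Round 1 — N10 at 180 > 130; N20 at 200 > 160. N10, N20 trip offline.
  N10 sheds 180 MW to N16, N29, N9: 60 each.
    N16: 100+60 = 160 ≤ 160
    N29: 70+60 = 130 > 110
    N9: 10+60 = 70 ≤ 100
  N20 sheds 200 MW to N16, N26, N29: 66 each (2 lost).
    N16: 160+66 = 226 > 160
    N26: 70+66 = 136 ≤ 160
    N29: 130+66 = 196 > 110
Round 2 — N16, N29 trip offline.
  N16 sheds 226 MW to N9: 226 each.
    N9: 70+226 = 296 > 100
  N29 sheds 196 MW to N22: 196 each.
    N22: 10+196 = 206 > 70
Round 3 — N22, N9 trip offline.
  N22 sheds 206 MW: no online neighbours, lost.
  N9 sheds 296 MW to N1: 296 each.
    N1: 70+296 = 366 > 110
Round 4 — N1 trips offline.
  N1 sheds 366 MW: no online neighbours, lost.
No further trips.

4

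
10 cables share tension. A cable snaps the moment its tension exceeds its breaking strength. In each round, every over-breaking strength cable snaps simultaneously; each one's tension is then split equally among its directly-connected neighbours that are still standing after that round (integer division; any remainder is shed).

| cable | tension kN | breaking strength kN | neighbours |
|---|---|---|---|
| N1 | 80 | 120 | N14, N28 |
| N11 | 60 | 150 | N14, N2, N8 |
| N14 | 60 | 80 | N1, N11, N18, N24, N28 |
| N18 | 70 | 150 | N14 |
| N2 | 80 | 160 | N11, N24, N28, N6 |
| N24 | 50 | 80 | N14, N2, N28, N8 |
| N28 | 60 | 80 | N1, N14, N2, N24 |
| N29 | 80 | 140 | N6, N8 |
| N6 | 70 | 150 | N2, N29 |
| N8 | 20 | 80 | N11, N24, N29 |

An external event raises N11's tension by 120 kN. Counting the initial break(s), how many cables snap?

9

Round 1 — N11 at 180 > 150. N11 snaps.
  N11 sheds 180 kN to N14, N2, N8: 60 each.
    N14: 60+60 = 120 > 80
    N2: 80+60 = 140 ≤ 160
    N8: 20+60 = 80 ≤ 80
Round 2 — N14 snaps.
  N14 sheds 120 kN to N1, N18, N24, N28: 30 each.
    N1: 80+30 = 110 ≤ 120
    N18: 70+30 = 100 ≤ 150
    N24: 50+30 = 80 ≤ 80
    N28: 60+30 = 90 > 80
Round 3 — N28 snaps.
  N28 sheds 90 kN to N1, N2, N24: 30 each.
    N1: 110+30 = 140 > 120
    N2: 140+30 = 170 > 160
    N24: 80+30 = 110 > 80
Round 4 — N1, N2, N24 snap.
  N1 sheds 140 kN: no online neighbours, lost.
  N2 sheds 170 kN to N6: 170 each.
    N6: 70+170 = 240 > 150
  N24 sheds 110 kN to N8: 110 each.
    N8: 80+110 = 190 > 80
Round 5 — N6, N8 snap.
  N6 sheds 240 kN to N29: 240 each.
    N29: 80+240 = 320 > 140
  N8 sheds 190 kN to N29: 190 each.
    N29: 320+190 = 510 > 140
Round 6 — N29 snaps.
  N29 sheds 510 kN: no online neighbours, lost.
No further breaks.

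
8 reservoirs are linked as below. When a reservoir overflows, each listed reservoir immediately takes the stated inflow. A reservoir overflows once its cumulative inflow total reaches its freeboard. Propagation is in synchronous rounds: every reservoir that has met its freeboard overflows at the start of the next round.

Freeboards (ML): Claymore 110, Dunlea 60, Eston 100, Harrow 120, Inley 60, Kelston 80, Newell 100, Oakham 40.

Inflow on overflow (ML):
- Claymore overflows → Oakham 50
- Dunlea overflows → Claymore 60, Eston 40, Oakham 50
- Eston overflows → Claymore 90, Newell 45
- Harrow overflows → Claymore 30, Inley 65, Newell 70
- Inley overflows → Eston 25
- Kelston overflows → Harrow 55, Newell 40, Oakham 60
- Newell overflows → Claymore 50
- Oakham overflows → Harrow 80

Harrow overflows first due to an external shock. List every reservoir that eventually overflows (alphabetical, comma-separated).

Round 1 — Harrow overflows (initial).
  Claymore: +30 → 30 < 110
  Inley: +65 → 65 ≥ 60
  Newell: +70 → 70 < 100
Round 2 — Inley overflows.
  Eston: +25 → 25 < 100
No further overflows.

Harrow, Inley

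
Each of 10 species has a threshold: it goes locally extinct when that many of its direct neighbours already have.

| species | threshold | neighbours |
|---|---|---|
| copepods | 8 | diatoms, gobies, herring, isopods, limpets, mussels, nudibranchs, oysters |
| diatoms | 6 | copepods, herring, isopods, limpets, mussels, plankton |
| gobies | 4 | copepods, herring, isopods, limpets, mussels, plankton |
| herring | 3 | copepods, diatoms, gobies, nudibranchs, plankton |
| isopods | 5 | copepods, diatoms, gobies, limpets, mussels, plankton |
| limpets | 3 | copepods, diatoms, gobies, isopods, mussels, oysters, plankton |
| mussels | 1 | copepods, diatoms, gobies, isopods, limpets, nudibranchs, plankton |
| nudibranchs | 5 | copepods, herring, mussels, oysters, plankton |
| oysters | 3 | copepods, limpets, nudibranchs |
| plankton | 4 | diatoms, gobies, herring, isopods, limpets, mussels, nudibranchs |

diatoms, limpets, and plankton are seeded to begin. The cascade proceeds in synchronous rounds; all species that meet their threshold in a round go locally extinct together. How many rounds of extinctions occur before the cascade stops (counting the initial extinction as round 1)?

2

Round 1 — diatoms, limpets, plankton go locally extinct (initial).
Round 2 — checking thresholds:
  copepods: 2 of 8 neighbours < 8, below threshold.
  gobies: 2 of 6 neighbours < 4, below threshold.
  herring: 2 of 5 neighbours < 3, below threshold.
  isopods: 3 of 6 neighbours < 5, below threshold.
  mussels: 3 of 7 neighbours ≥ 1, goes locally extinct.
  nudibranchs: 1 of 5 neighbours < 5, below threshold.
  oysters: 1 of 3 neighbours < 3, below threshold.
Round 3 — no new extinctions; cascade stops.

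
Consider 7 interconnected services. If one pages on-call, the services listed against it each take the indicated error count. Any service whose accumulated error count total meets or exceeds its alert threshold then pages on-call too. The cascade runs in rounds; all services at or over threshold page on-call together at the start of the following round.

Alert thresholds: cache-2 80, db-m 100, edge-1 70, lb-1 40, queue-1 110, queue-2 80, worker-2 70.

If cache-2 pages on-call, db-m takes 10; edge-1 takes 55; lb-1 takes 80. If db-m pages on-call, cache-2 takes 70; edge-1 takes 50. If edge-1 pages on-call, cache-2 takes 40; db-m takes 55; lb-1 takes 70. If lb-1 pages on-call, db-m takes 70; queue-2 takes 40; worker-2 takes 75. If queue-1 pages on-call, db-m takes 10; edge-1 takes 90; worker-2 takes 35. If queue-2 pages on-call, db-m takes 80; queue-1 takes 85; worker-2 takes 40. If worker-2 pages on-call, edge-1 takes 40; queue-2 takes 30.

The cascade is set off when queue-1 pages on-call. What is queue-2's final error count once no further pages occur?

70

Round 1 — queue-1 pages on-call (initial).
  db-m: +10 → 10 < 100
  edge-1: +90 → 90 ≥ 70
  worker-2: +35 → 35 < 70
Round 2 — edge-1 pages on-call.
  cache-2: +40 → 40 < 80
  db-m: +55 → 65 < 100
  lb-1: +70 → 70 ≥ 40
Round 3 — lb-1 pages on-call.
  db-m: +70 → 135 ≥ 100
  queue-2: +40 → 40 < 80
  worker-2: +75 → 110 ≥ 70
Round 4 — db-m, worker-2 page on-call.
  cache-2: +70 → 110 ≥ 80
  queue-2: +30 → 70 < 80
Round 5 — cache-2 pages on-call.
No further pages.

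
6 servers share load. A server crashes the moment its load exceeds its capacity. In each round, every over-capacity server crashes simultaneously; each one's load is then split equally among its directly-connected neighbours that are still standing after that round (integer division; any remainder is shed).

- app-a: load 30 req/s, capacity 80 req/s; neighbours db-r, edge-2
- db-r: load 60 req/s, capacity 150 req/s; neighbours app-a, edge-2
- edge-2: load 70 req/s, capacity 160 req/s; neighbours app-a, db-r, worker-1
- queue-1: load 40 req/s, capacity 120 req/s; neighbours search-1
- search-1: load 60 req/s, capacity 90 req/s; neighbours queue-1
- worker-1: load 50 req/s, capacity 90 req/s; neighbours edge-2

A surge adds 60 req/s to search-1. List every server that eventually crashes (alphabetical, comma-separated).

queue-1, search-1

Round 1 — search-1 at 120 > 90. search-1 crashes.
  search-1 sheds 120 req/s to queue-1: 120 each.
    queue-1: 40+120 = 160 > 120
Round 2 — queue-1 crashes.
  queue-1 sheds 160 req/s: no online neighbours, lost.
No further crashes.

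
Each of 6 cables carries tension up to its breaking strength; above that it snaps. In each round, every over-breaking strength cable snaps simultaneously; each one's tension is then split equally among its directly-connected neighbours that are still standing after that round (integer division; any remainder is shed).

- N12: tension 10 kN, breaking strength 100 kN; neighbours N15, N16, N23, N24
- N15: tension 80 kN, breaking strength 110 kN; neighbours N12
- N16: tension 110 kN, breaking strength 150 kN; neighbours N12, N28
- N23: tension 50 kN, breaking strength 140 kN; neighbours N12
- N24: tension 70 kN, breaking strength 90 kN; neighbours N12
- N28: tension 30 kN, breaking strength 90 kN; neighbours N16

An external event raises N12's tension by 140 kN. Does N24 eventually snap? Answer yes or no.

Round 1 — N12 at 150 > 100. N12 snaps.
  N12 sheds 150 kN to N15, N16, N23, N24: 37 each (2 lost).
    N15: 80+37 = 117 > 110
    N16: 110+37 = 147 ≤ 150
    N23: 50+37 = 87 ≤ 140
    N24: 70+37 = 107 > 90
Round 2 — N15, N24 snap.
  N15 sheds 117 kN: no online neighbours, lost.
  N24 sheds 107 kN: no online neighbours, lost.
No further breaks.

yes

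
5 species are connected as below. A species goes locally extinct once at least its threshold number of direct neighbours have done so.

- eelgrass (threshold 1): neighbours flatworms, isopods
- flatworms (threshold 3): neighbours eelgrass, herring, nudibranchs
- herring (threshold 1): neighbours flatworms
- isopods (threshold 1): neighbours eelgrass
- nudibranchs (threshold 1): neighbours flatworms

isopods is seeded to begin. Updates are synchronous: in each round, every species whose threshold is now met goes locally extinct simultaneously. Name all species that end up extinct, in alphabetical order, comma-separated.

eelgrass, isopods

Round 1 — isopods goes locally extinct (initial).
Round 2 — checking thresholds:
  eelgrass: 1 of 2 neighbours ≥ 1, goes locally extinct.
Round 3 — no new extinctions; cascade stops.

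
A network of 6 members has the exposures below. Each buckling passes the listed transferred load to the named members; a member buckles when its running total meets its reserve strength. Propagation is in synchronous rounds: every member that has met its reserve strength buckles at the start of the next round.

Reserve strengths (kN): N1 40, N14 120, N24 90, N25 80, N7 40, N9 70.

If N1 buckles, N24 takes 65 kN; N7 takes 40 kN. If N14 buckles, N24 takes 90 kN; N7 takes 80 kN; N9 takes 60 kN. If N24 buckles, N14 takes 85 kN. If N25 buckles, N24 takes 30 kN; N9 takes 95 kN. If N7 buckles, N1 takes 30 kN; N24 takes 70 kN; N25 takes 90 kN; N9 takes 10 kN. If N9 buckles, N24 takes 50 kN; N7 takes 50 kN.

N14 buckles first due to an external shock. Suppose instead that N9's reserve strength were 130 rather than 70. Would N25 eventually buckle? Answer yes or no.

yes

With N9's reserve strength at 130:
Round 1 — N14 buckles (initial).
  N24: +90 → 90 ≥ 90
  N7: +80 → 80 ≥ 40
  N9: +60 → 60 < 130
Round 2 — N24, N7 buckle.
  N1: +30 → 30 < 40
  N25: +90 → 90 ≥ 80
  N9: +10 → 70 < 130
Round 3 — N25 buckles.
  N9: +95 → 165 ≥ 130
Round 4 — N9 buckles.
No further bucklings.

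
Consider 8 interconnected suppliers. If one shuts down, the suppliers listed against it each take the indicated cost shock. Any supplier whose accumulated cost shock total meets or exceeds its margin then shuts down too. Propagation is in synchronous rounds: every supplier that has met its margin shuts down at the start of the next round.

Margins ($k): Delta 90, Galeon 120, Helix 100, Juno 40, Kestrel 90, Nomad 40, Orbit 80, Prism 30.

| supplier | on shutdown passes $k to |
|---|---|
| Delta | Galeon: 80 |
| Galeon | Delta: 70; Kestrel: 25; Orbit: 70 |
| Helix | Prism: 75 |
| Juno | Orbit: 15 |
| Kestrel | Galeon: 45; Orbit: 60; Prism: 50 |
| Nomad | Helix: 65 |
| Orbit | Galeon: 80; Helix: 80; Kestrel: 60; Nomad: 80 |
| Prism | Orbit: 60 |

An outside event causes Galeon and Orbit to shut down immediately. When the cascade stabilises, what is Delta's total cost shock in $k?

Round 1 — Galeon, Orbit shut down (initial).
  Delta: +70 → 70 < 90
  Helix: +80 → 80 < 100
  Kestrel: +25+60 → 85 < 90
  Nomad: +80 → 80 ≥ 40
Round 2 — Nomad shuts down.
  Helix: +65 → 145 ≥ 100
Round 3 — Helix shuts down.
  Prism: +75 → 75 ≥ 30
Round 4 — Prism shuts down.
No further shutdowns.

70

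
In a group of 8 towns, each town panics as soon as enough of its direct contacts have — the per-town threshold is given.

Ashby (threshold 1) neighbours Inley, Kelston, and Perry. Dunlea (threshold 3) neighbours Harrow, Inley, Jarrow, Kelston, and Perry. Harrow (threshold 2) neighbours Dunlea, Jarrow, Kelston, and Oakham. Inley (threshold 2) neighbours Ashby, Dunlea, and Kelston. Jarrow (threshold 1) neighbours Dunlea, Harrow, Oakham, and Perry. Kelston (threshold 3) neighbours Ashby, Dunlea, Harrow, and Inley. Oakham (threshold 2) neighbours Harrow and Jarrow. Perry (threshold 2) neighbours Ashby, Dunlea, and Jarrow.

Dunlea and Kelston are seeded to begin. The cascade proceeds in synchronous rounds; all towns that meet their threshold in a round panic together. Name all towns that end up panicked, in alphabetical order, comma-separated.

Ashby, Dunlea, Harrow, Inley, Jarrow, Kelston, Oakham, Perry

Round 1 — Dunlea, Kelston panic (initial).
Round 2 — checking thresholds:
  Ashby: 1 of 3 neighbours ≥ 1, panics.
  Harrow: 2 of 4 neighbours ≥ 2, panics.
  Inley: 2 of 3 neighbours ≥ 2, panics.
  Jarrow: 1 of 4 neighbours ≥ 1, panics.
  Perry: 1 of 3 neighbours < 2, holds.
Round 3 — checking thresholds:
  Oakham: 2 of 2 neighbours ≥ 2, panics.
  Perry: 3 of 3 neighbours ≥ 2, panics.
Round 4 — no new panics; cascade stops.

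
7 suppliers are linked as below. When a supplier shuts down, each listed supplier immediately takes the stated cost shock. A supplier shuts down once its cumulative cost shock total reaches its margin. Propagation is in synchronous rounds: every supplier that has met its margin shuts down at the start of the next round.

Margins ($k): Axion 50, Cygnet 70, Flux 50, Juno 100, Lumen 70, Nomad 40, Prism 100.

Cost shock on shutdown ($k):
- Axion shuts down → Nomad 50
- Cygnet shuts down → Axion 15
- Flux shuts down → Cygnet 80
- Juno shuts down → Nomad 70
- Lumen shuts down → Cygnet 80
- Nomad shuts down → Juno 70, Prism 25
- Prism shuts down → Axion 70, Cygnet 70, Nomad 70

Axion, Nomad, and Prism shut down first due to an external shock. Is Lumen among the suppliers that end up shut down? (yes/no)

Round 1 — Axion, Nomad, Prism shut down (initial).
  Cygnet: +70 → 70 ≥ 70
  Juno: +70 → 70 < 100
Round 2 — Cygnet shuts down.
No further shutdowns.

no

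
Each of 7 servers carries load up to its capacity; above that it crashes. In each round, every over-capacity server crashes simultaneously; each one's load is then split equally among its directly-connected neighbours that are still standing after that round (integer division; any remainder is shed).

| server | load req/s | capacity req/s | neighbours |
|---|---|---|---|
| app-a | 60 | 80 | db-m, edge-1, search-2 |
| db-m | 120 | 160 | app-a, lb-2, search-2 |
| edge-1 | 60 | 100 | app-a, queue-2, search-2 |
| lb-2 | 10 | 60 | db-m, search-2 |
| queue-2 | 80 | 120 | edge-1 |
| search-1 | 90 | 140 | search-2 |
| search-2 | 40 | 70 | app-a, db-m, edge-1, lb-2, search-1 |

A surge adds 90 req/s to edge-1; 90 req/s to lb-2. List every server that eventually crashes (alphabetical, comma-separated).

app-a, db-m, edge-1, lb-2, queue-2, search-1, search-2

Round 1 — edge-1 at 150 > 100; lb-2 at 100 > 60. edge-1, lb-2 crash.
  edge-1 sheds 150 req/s to app-a, queue-2, search-2: 50 each.
    app-a: 60+50 = 110 > 80
    queue-2: 80+50 = 130 > 120
    search-2: 40+50 = 90 > 70
  lb-2 sheds 100 req/s to db-m, search-2: 50 each.
    db-m: 120+50 = 170 > 160
    search-2: 90+50 = 140 > 70
Round 2 — app-a, db-m, queue-2, search-2 crash.
  app-a sheds 110 req/s: no online neighbours, lost.
  db-m sheds 170 req/s: no online neighbours, lost.
  queue-2 sheds 130 req/s: no online neighbours, lost.
  search-2 sheds 140 req/s to search-1: 140 each.
    search-1: 90+140 = 230 > 140
Round 3 — search-1 crashes.
  search-1 sheds 230 req/s: no online neighbours, lost.
No further crashes.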